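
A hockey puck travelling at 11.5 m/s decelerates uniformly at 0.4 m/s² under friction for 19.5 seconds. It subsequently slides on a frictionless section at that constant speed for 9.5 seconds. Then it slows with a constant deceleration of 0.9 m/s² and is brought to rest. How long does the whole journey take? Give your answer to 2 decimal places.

33.11 s

Phase 1 (decelerating): v₀ = 11.5 m/s, a = -0.4 m/s².
v = v₀ + at = 11.5 + (-0.4)(19.5) = 3.70 m/s
Δx = v₀t + ½at² = 11.5·19.5 + 0.5·-0.4·19.5² = 148 m

Phase 2 (constant speed): v₀ = 3.70 m/s, a = 0 m/s².
v = v₀ + at = 3.70 + (0)(9.5) = 3.70 m/s
Δx = v₀t + ½at² = 3.70·9.5 + 0.5·0·9.5² = 35.1 m

Phase 3 (decelerating): v₀ = 3.70 m/s, a = -0.9 m/s².
v = v₀ + at → t = (0 − 3.70) / -0.9 = 4.11 s
v² = v₀² + 2aΔx → Δx = (0² − 3.70²)/(2·-0.9) = 7.61 m
Total time = 19.5 + 9.50 + 4.11 = 33.1 s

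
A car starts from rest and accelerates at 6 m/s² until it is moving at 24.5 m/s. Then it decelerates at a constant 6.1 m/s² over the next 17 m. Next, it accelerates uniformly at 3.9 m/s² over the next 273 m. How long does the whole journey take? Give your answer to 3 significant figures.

Phase 1 (accelerating): v₀ = 0 m/s, a = 6 m/s².
v = v₀ + at → t = (24.5 − 0) / 6 = 4.08 s
v² = v₀² + 2aΔx → Δx = (24.5² − 0²)/(2·6) = 50.0 m

Phase 2 (decelerating): v₀ = 24.5 m/s, a = -6.1 m/s².
v² = v₀² + 2aΔx = 24.5² + 2·-6.1·17 = 393 → v = 19.8 m/s
t = (v − v₀)/a = (19.8 − 24.5)/-6.1 = 0.767 s

Phase 3 (accelerating): v₀ = 19.8 m/s, a = 3.9 m/s².
v² = v₀² + 2aΔx = 19.8² + 2·3.9·273 = 2520 → v = 50.2 m/s
t = (v − v₀)/a = (50.2 − 19.8)/3.9 = 7.80 s
Total time = 4.08 + 0.767 + 7.80 = 12.6 s

12.6 s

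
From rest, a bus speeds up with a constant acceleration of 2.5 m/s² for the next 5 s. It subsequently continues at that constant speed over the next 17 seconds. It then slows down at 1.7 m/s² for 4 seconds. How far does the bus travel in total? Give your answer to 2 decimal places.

280.15 m

Phase 1 (accelerating): v₀ = 0 m/s, a = 2.5 m/s².
v = v₀ + at = 0 + (2.5)(5) = 12.5 m/s
Δx = v₀t + ½at² = 0·5 + 0.5·2.5·5² = 31.2 m

Phase 2 (constant speed): v₀ = 12.5 m/s, a = 0 m/s².
v = v₀ + at = 12.5 + (0)(17) = 12.5 m/s
Δx = v₀t + ½at² = 12.5·17 + 0.5·0·17² = 212 m

Phase 3 (decelerating): v₀ = 12.5 m/s, a = -1.7 m/s².
v = v₀ + at = 12.5 + (-1.7)(4) = 5.70 m/s
Δx = v₀t + ½at² = 12.5·4 + 0.5·-1.7·4² = 36.4 m
Total distance = 31.2 + 212 + 36.4 = 280 m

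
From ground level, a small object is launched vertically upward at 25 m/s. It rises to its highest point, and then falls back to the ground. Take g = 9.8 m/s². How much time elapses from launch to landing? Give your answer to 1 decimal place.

5.1 s

Phase 1 (rising): v₀ = 25.0 m/s, a = -9.8 m/s².
v = v₀ + at → t = (0 − 25.0) / -9.8 = 2.55 s
v² = v₀² + 2aΔx → Δx = (0² − 25.0²)/(2·-9.8) = 31.9 m

Phase 2 (falling): v₀ = 0 m/s, a = -9.8 m/s².
Falls 31.9 m from rest: t = √(2·31.9/9.8) = 2.55 s; v = g·t = 25.0 m/s.
Total time = 2.55 + 2.55 = 5.10 s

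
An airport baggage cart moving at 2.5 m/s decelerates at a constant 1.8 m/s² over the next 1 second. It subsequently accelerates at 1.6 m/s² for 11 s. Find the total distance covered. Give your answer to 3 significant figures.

Phase 1 (decelerating): v₀ = 2.50 m/s, a = -1.8 m/s².
v = v₀ + at = 2.50 + (-1.8)(1) = 0.700 m/s
Δx = v₀t + ½at² = 2.50·1 + 0.5·-1.8·1² = 1.60 m

Phase 2 (accelerating): v₀ = 0.700 m/s, a = 1.6 m/s².
v = v₀ + at = 0.700 + (1.6)(11) = 18.3 m/s
Δx = v₀t + ½at² = 0.700·11 + 0.5·1.6·11² = 105 m
Total distance = 1.60 + 105 = 106 m

106 m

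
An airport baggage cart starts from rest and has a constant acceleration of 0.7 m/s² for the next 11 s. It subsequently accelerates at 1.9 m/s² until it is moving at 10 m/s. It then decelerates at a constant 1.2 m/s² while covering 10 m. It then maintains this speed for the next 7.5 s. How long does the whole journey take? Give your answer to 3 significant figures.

Phase 1 (accelerating): v₀ = 0 m/s, a = 0.7 m/s².
v = v₀ + at = 0 + (0.7)(11) = 7.70 m/s
Δx = v₀t + ½at² = 0·11 + 0.5·0.7·11² = 42.3 m

Phase 2 (accelerating): v₀ = 7.70 m/s, a = 1.9 m/s².
v = v₀ + at → t = (10 − 7.70) / 1.9 = 1.21 s
v² = v₀² + 2aΔx → Δx = (10² − 7.70²)/(2·1.9) = 10.7 m

Phase 3 (decelerating): v₀ = 10.0 m/s, a = -1.2 m/s².
v² = v₀² + 2aΔx = 10.0² + 2·-1.2·10 = 76.0 → v = 8.72 m/s
t = (v − v₀)/a = (8.72 − 10.0)/-1.2 = 1.07 s

Phase 4 (constant speed): v₀ = 8.72 m/s, a = 0 m/s².
v = v₀ + at = 8.72 + (0)(7.5) = 8.72 m/s
Δx = v₀t + ½at² = 8.72·7.5 + 0.5·0·7.5² = 65.4 m
Total time = 11.0 + 1.21 + 1.07 + 7.50 = 20.8 s

20.8 s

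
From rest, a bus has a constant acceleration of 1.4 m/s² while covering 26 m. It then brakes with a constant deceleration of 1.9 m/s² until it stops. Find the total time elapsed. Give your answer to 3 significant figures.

10.6 s

Phase 1 (accelerating): v₀ = 0 m/s, a = 1.4 m/s².
v² = v₀² + 2aΔx = 0² + 2·1.4·26 = 72.8 → v = 8.53 m/s
t = (v − v₀)/a = (8.53 − 0)/1.4 = 6.09 s

Phase 2 (decelerating): v₀ = 8.53 m/s, a = -1.9 m/s².
v = v₀ + at → t = (0 − 8.53) / -1.9 = 4.49 s
v² = v₀² + 2aΔx → Δx = (0² − 8.53²)/(2·-1.9) = 19.2 m
Total time = 6.09 + 4.49 = 10.6 s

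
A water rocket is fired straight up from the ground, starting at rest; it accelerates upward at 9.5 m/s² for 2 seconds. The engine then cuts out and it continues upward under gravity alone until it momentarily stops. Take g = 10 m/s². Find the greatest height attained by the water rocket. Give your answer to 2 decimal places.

37.05 m

Phase 1 (powered ascent): v₀ = 0 m/s, a = 9.5 m/s².
v = v₀ + at = 0 + (9.5)(2) = 19.0 m/s
Δx = v₀t + ½at² = 0·2 + 0.5·9.5·2² = 19.0 m

Phase 2 (coasting upward): v₀ = 19.0 m/s, a = -10 m/s².
v = v₀ + at → t = (0 − 19.0) / -10 = 1.90 s
v² = v₀² + 2aΔx → Δx = (0² − 19.0²)/(2·-10) = 18.1 m
Maximum height = 19.0 + 18.1 = 37.0 m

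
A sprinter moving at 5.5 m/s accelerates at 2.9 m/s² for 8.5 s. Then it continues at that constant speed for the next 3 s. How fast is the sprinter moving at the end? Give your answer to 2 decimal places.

30.15 m/s

Phase 1 (accelerating): v₀ = 5.50 m/s, a = 2.9 m/s².
v = v₀ + at = 5.50 + (2.9)(8.5) = 30.1 m/s
Δx = v₀t + ½at² = 5.50·8.5 + 0.5·2.9·8.5² = 152 m

Phase 2 (constant speed): v₀ = 30.1 m/s, a = 0 m/s².
v = v₀ + at = 30.1 + (0)(3) = 30.1 m/s
Δx = v₀t + ½at² = 30.1·3 + 0.5·0·3² = 90.4 m
Final speed = 30.1 m/s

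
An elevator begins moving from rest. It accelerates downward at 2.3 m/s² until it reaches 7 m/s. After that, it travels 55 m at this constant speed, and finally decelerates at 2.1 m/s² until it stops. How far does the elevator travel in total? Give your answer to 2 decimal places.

77.32 m

Phase 1 (accelerating): v₀ = 0 m/s, a = 2.3 m/s².
v = v₀ + at → t = (7 − 0) / 2.3 = 3.04 s
v² = v₀² + 2aΔx → Δx = (7² − 0²)/(2·2.3) = 10.7 m

Phase 2 (constant speed): v₀ = 7.00 m/s, a = 0 m/s².
Constant speed: t = d/v = 55/7.00 = 7.86 s

Phase 3 (decelerating): v₀ = 7.00 m/s, a = -2.1 m/s².
v = v₀ + at → t = (0 − 7.00) / -2.1 = 3.33 s
v² = v₀² + 2aΔx → Δx = (0² − 7.00²)/(2·-2.1) = 11.7 m
Total distance = 10.7 + 55.0 + 11.7 = 77.3 m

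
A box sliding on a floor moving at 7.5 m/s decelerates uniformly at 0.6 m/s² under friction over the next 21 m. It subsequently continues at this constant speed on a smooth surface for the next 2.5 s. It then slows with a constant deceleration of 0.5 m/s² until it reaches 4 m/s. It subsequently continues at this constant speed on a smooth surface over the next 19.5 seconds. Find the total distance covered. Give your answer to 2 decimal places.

127.98 m

Phase 1 (decelerating): v₀ = 7.50 m/s, a = -0.6 m/s².
v² = v₀² + 2aΔx = 7.50² + 2·-0.6·21 = 31.1 → v = 5.57 m/s
t = (v − v₀)/a = (5.57 − 7.50)/-0.6 = 3.21 s

Phase 2 (constant speed): v₀ = 5.57 m/s, a = 0 m/s².
v = v₀ + at = 5.57 + (0)(2.5) = 5.57 m/s
Δx = v₀t + ½at² = 5.57·2.5 + 0.5·0·2.5² = 13.9 m

Phase 3 (decelerating): v₀ = 5.57 m/s, a = -0.5 m/s².
v = v₀ + at → t = (4 − 5.57) / -0.5 = 3.14 s
v² = v₀² + 2aΔx → Δx = (4² − 5.57²)/(2·-0.5) = 15.1 m

Phase 4 (constant speed): v₀ = 4.00 m/s, a = 0 m/s².
v = v₀ + at = 4.00 + (0)(19.5) = 4.00 m/s
Δx = v₀t + ½at² = 4.00·19.5 + 0.5·0·19.5² = 78.0 m
Total distance = 21.0 + 13.9 + 15.1 + 78.0 = 128 m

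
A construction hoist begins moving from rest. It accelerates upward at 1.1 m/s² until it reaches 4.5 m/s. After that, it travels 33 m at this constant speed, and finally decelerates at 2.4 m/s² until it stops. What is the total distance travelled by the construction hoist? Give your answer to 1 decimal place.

46.4 m

Phase 1 (accelerating): v₀ = 0 m/s, a = 1.1 m/s².
v = v₀ + at → t = (4.5 − 0) / 1.1 = 4.09 s
v² = v₀² + 2aΔx → Δx = (4.5² − 0²)/(2·1.1) = 9.20 m

Phase 2 (constant speed): v₀ = 4.50 m/s, a = 0 m/s².
Constant speed: t = d/v = 33/4.50 = 7.33 s

Phase 3 (decelerating): v₀ = 4.50 m/s, a = -2.4 m/s².
v = v₀ + at → t = (0 − 4.50) / -2.4 = 1.88 s
v² = v₀² + 2aΔx → Δx = (0² − 4.50²)/(2·-2.4) = 4.22 m
Total distance = 9.20 + 33.0 + 4.22 = 46.4 m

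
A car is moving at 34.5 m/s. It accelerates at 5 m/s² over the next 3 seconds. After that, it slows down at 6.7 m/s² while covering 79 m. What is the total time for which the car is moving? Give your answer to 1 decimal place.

4.8 s

Phase 1 (accelerating): v₀ = 34.5 m/s, a = 5 m/s².
v = v₀ + at = 34.5 + (5)(3) = 49.5 m/s
Δx = v₀t + ½at² = 34.5·3 + 0.5·5·3² = 126 m

Phase 2 (decelerating): v₀ = 49.5 m/s, a = -6.7 m/s².
v² = v₀² + 2aΔx = 49.5² + 2·-6.7·79 = 1390 → v = 37.3 m/s
t = (v − v₀)/a = (37.3 − 49.5)/-6.7 = 1.82 s
Total time = 3.00 + 1.82 = 4.82 s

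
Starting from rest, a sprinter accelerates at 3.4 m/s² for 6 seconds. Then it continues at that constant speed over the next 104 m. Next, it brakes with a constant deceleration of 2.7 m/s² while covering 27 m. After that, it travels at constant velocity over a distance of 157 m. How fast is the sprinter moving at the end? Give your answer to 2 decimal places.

16.44 m/s

Phase 1 (accelerating): v₀ = 0 m/s, a = 3.4 m/s².
v = v₀ + at = 0 + (3.4)(6) = 20.4 m/s
Δx = v₀t + ½at² = 0·6 + 0.5·3.4·6² = 61.2 m

Phase 2 (constant speed): v₀ = 20.4 m/s, a = 0 m/s².
Constant speed: t = d/v = 104/20.4 = 5.10 s

Phase 3 (decelerating): v₀ = 20.4 m/s, a = -2.7 m/s².
v² = v₀² + 2aΔx = 20.4² + 2·-2.7·27 = 270 → v = 16.4 m/s
t = (v − v₀)/a = (16.4 − 20.4)/-2.7 = 1.47 s

Phase 4 (constant speed): v₀ = 16.4 m/s, a = 0 m/s².
Constant speed: t = d/v = 157/16.4 = 9.55 s
Final speed = 16.4 m/s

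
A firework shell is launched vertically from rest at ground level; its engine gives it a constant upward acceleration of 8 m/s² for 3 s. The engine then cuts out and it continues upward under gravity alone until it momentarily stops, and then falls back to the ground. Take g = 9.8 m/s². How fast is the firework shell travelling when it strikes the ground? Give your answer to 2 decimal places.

Phase 1 (powered ascent): v₀ = 0 m/s, a = 8 m/s².
v = v₀ + at = 0 + (8)(3) = 24.0 m/s
Δx = v₀t + ½at² = 0·3 + 0.5·8·3² = 36.0 m

Phase 2 (coasting upward): v₀ = 24.0 m/s, a = -9.8 m/s².
v = v₀ + at → t = (0 − 24.0) / -9.8 = 2.45 s
v² = v₀² + 2aΔx → Δx = (0² − 24.0²)/(2·-9.8) = 29.4 m

Phase 3 (free fall): v₀ = 0 m/s, a = -9.8 m/s².
Falls 65.4 m from rest: t = √(2·65.4/9.8) = 3.65 s; v = g·t = 35.8 m/s.
Impact speed = 35.8 m/s

35.80 m/s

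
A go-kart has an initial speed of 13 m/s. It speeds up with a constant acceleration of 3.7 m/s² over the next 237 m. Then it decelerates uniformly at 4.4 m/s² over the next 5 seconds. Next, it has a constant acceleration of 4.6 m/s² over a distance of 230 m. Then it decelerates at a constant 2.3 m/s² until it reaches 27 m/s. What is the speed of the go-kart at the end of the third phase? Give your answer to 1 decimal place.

50.9 m/s

Phase 1 (accelerating): v₀ = 13.0 m/s, a = 3.7 m/s².
v² = v₀² + 2aΔx = 13.0² + 2·3.7·237 = 1920 → v = 43.8 m/s
t = (v − v₀)/a = (43.8 − 13.0)/3.7 = 8.34 s

Phase 2 (decelerating): v₀ = 43.8 m/s, a = -4.4 m/s².
v = v₀ + at = 43.8 + (-4.4)(5) = 21.8 m/s
Δx = v₀t + ½at² = 43.8·5 + 0.5·-4.4·5² = 164 m

Phase 3 (accelerating): v₀ = 21.8 m/s, a = 4.6 m/s².
v² = v₀² + 2aΔx = 21.8² + 2·4.6·230 = 2590 → v = 50.9 m/s
t = (v − v₀)/a = (50.9 − 21.8)/4.6 = 6.32 s
Speed at end of phase 3 = 50.9 m/s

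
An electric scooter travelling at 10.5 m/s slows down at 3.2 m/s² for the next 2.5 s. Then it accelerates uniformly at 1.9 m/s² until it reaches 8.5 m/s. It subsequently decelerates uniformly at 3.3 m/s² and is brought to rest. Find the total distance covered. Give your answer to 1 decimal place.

44.6 m

Phase 1 (decelerating): v₀ = 10.5 m/s, a = -3.2 m/s².
v = v₀ + at = 10.5 + (-3.2)(2.5) = 2.50 m/s
Δx = v₀t + ½at² = 10.5·2.5 + 0.5·-3.2·2.5² = 16.2 m

Phase 2 (accelerating): v₀ = 2.50 m/s, a = 1.9 m/s².
v = v₀ + at → t = (8.5 − 2.50) / 1.9 = 3.16 s
v² = v₀² + 2aΔx → Δx = (8.5² − 2.50²)/(2·1.9) = 17.4 m

Phase 3 (decelerating): v₀ = 8.50 m/s, a = -3.3 m/s².
v = v₀ + at → t = (0 − 8.50) / -3.3 = 2.58 s
v² = v₀² + 2aΔx → Δx = (0² − 8.50²)/(2·-3.3) = 10.9 m
Total distance = 16.2 + 17.4 + 10.9 = 44.6 m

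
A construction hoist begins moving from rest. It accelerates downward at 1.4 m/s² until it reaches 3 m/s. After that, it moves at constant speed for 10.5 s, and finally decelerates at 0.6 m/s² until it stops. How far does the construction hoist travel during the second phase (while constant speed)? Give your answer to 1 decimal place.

31.5 m

Phase 1 (accelerating): v₀ = 0 m/s, a = 1.4 m/s².
v = v₀ + at → t = (3 − 0) / 1.4 = 2.14 s
v² = v₀² + 2aΔx → Δx = (3² − 0²)/(2·1.4) = 3.21 m

Phase 2 (constant speed): v₀ = 3.00 m/s, a = 0 m/s².
v = v₀ + at = 3.00 + (0)(10.5) = 3.00 m/s
Δx = v₀t + ½at² = 3.00·10.5 + 0.5·0·10.5² = 31.5 m
Distance in phase 2 = 31.5 m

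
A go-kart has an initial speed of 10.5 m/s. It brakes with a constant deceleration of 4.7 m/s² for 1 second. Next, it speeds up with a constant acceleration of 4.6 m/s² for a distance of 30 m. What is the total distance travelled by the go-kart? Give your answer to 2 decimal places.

Phase 1 (decelerating): v₀ = 10.5 m/s, a = -4.7 m/s².
v = v₀ + at = 10.5 + (-4.7)(1) = 5.80 m/s
Δx = v₀t + ½at² = 10.5·1 + 0.5·-4.7·1² = 8.15 m

Phase 2 (accelerating): v₀ = 5.80 m/s, a = 4.6 m/s².
v² = v₀² + 2aΔx = 5.80² + 2·4.6·30 = 310 → v = 17.6 m/s
t = (v − v₀)/a = (17.6 − 5.80)/4.6 = 2.56 s
Total distance = 8.15 + 30.0 = 38.1 m

38.15 m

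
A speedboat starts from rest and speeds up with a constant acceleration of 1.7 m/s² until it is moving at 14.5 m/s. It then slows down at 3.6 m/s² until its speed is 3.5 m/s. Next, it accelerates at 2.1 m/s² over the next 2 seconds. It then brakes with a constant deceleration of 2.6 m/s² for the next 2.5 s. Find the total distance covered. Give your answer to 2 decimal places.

111.66 m

Phase 1 (accelerating): v₀ = 0 m/s, a = 1.7 m/s².
v = v₀ + at → t = (14.5 − 0) / 1.7 = 8.53 s
v² = v₀² + 2aΔx → Δx = (14.5² − 0²)/(2·1.7) = 61.8 m

Phase 2 (decelerating): v₀ = 14.5 m/s, a = -3.6 m/s².
v = v₀ + at → t = (3.5 − 14.5) / -3.6 = 3.06 s
v² = v₀² + 2aΔx → Δx = (3.5² − 14.5²)/(2·-3.6) = 27.5 m

Phase 3 (accelerating): v₀ = 3.50 m/s, a = 2.1 m/s².
v = v₀ + at = 3.50 + (2.1)(2) = 7.70 m/s
Δx = v₀t + ½at² = 3.50·2 + 0.5·2.1·2² = 11.2 m

Phase 4 (decelerating): v₀ = 7.70 m/s, a = -2.6 m/s².
v = v₀ + at = 7.70 + (-2.6)(2.5) = 1.20 m/s
Δx = v₀t + ½at² = 7.70·2.5 + 0.5·-2.6·2.5² = 11.1 m
Total distance = 61.8 + 27.5 + 11.2 + 11.1 = 112 m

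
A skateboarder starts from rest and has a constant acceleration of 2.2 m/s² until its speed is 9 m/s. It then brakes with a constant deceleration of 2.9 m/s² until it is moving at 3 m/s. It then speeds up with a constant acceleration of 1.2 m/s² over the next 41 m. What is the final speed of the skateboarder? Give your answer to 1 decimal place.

10.4 m/s

Phase 1 (accelerating): v₀ = 0 m/s, a = 2.2 m/s².
v = v₀ + at → t = (9 − 0) / 2.2 = 4.09 s
v² = v₀² + 2aΔx → Δx = (9² − 0²)/(2·2.2) = 18.4 m

Phase 2 (decelerating): v₀ = 9.00 m/s, a = -2.9 m/s².
v = v₀ + at → t = (3 − 9.00) / -2.9 = 2.07 s
v² = v₀² + 2aΔx → Δx = (3² − 9.00²)/(2·-2.9) = 12.4 m

Phase 3 (accelerating): v₀ = 3.00 m/s, a = 1.2 m/s².
v² = v₀² + 2aΔx = 3.00² + 2·1.2·41 = 107 → v = 10.4 m/s
t = (v − v₀)/a = (10.4 − 3.00)/1.2 = 6.14 s
Final speed = 10.4 m/s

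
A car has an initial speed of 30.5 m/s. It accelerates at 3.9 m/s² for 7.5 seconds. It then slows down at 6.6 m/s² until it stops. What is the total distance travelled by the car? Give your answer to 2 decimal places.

608.90 m

Phase 1 (accelerating): v₀ = 30.5 m/s, a = 3.9 m/s².
v = v₀ + at = 30.5 + (3.9)(7.5) = 59.8 m/s
Δx = v₀t + ½at² = 30.5·7.5 + 0.5·3.9·7.5² = 338 m

Phase 2 (decelerating): v₀ = 59.8 m/s, a = -6.6 m/s².
v = v₀ + at → t = (0 − 59.8) / -6.6 = 9.05 s
v² = v₀² + 2aΔx → Δx = (0² − 59.8²)/(2·-6.6) = 270 m
Total distance = 338 + 270 = 609 m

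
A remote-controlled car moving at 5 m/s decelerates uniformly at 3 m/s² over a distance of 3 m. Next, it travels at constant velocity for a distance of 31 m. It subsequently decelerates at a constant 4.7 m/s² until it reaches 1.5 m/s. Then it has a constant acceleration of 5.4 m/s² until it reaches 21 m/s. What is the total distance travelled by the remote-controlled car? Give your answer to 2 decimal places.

Phase 1 (decelerating): v₀ = 5.00 m/s, a = -3 m/s².
v² = v₀² + 2aΔx = 5.00² + 2·-3·3 = 7.00 → v = 2.65 m/s
t = (v − v₀)/a = (2.65 − 5.00)/-3 = 0.785 s

Phase 2 (constant speed): v₀ = 2.65 m/s, a = 0 m/s².
Constant speed: t = d/v = 31/2.65 = 11.7 s

Phase 3 (decelerating): v₀ = 2.65 m/s, a = -4.7 m/s².
v = v₀ + at → t = (1.5 − 2.65) / -4.7 = 0.244 s
v² = v₀² + 2aΔx → Δx = (1.5² − 2.65²)/(2·-4.7) = 0.505 m

Phase 4 (accelerating): v₀ = 1.50 m/s, a = 5.4 m/s².
v = v₀ + at → t = (21 − 1.50) / 5.4 = 3.61 s
v² = v₀² + 2aΔx → Δx = (21² − 1.50²)/(2·5.4) = 40.6 m
Total distance = 3.00 + 31.0 + 0.505 + 40.6 = 75.1 m

75.13 m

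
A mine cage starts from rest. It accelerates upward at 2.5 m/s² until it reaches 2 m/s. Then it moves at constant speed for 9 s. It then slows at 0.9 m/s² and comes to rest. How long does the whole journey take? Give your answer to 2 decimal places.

Phase 1 (accelerating): v₀ = 0 m/s, a = 2.5 m/s².
v = v₀ + at → t = (2 − 0) / 2.5 = 0.800 s
v² = v₀² + 2aΔx → Δx = (2² − 0²)/(2·2.5) = 0.800 m

Phase 2 (constant speed): v₀ = 2.00 m/s, a = 0 m/s².
v = v₀ + at = 2.00 + (0)(9) = 2.00 m/s
Δx = v₀t + ½at² = 2.00·9 + 0.5·0·9² = 18.0 m

Phase 3 (decelerating): v₀ = 2.00 m/s, a = -0.9 m/s².
v = v₀ + at → t = (0 − 2.00) / -0.9 = 2.22 s
v² = v₀² + 2aΔx → Δx = (0² − 2.00²)/(2·-0.9) = 2.22 m
Total time = 0.800 + 9.00 + 2.22 = 12.0 s

12.02 s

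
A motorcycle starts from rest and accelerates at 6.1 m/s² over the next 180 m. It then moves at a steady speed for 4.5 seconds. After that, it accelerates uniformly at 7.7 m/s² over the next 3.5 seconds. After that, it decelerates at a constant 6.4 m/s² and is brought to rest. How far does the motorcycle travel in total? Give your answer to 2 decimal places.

1027.69 m

Phase 1 (accelerating): v₀ = 0 m/s, a = 6.1 m/s².
v² = v₀² + 2aΔx = 0² + 2·6.1·180 = 2200 → v = 46.9 m/s
t = (v − v₀)/a = (46.9 − 0)/6.1 = 7.68 s

Phase 2 (constant speed): v₀ = 46.9 m/s, a = 0 m/s².
v = v₀ + at = 46.9 + (0)(4.5) = 46.9 m/s
Δx = v₀t + ½at² = 46.9·4.5 + 0.5·0·4.5² = 211 m

Phase 3 (accelerating): v₀ = 46.9 m/s, a = 7.7 m/s².
v = v₀ + at = 46.9 + (7.7)(3.5) = 73.8 m/s
Δx = v₀t + ½at² = 46.9·3.5 + 0.5·7.7·3.5² = 211 m

Phase 4 (decelerating): v₀ = 73.8 m/s, a = -6.4 m/s².
v = v₀ + at → t = (0 − 73.8) / -6.4 = 11.5 s
v² = v₀² + 2aΔx → Δx = (0² − 73.8²)/(2·-6.4) = 426 m
Total distance = 180 + 211 + 211 + 426 = 1030 m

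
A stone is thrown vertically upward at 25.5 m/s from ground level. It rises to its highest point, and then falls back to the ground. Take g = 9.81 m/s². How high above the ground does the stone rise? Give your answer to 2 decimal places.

33.14 m

Phase 1 (rising): v₀ = 25.5 m/s, a = -9.81 m/s².
v = v₀ + at → t = (0 − 25.5) / -9.81 = 2.60 s
v² = v₀² + 2aΔx → Δx = (0² − 25.5²)/(2·-9.81) = 33.1 m
Maximum height = 33.1 m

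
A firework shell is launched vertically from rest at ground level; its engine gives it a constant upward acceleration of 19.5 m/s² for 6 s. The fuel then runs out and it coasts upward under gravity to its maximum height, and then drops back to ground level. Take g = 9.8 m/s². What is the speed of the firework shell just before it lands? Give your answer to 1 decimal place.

Phase 1 (powered ascent): v₀ = 0 m/s, a = 19.5 m/s².
v = v₀ + at = 0 + (19.5)(6) = 117 m/s
Δx = v₀t + ½at² = 0·6 + 0.5·19.5·6² = 351 m

Phase 2 (coasting upward): v₀ = 117 m/s, a = -9.8 m/s².
v = v₀ + at → t = (0 − 117) / -9.8 = 11.9 s
v² = v₀² + 2aΔx → Δx = (0² − 117²)/(2·-9.8) = 698 m

Phase 3 (free fall): v₀ = 0 m/s, a = -9.8 m/s².
Falls 1050 m from rest: t = √(2·1050/9.8) = 14.6 s; v = g·t = 143 m/s.
Impact speed = 143 m/s

143.4 m/s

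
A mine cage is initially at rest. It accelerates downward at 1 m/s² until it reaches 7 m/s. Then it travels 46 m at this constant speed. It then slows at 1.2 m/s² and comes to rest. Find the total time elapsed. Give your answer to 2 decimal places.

19.40 s

Phase 1 (accelerating): v₀ = 0 m/s, a = 1 m/s².
v = v₀ + at → t = (7 − 0) / 1 = 7.00 s
v² = v₀² + 2aΔx → Δx = (7² − 0²)/(2·1) = 24.5 m

Phase 2 (constant speed): v₀ = 7.00 m/s, a = 0 m/s².
Constant speed: t = d/v = 46/7.00 = 6.57 s

Phase 3 (decelerating): v₀ = 7.00 m/s, a = -1.2 m/s².
v = v₀ + at → t = (0 − 7.00) / -1.2 = 5.83 s
v² = v₀² + 2aΔx → Δx = (0² − 7.00²)/(2·-1.2) = 20.4 m
Total time = 7.00 + 6.57 + 5.83 = 19.4 s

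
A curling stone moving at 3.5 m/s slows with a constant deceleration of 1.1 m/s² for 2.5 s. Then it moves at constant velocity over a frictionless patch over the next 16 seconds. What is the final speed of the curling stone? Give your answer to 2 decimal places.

0.75 m/s

Phase 1 (decelerating): v₀ = 3.50 m/s, a = -1.1 m/s².
v = v₀ + at = 3.50 + (-1.1)(2.5) = 0.750 m/s
Δx = v₀t + ½at² = 3.50·2.5 + 0.5·-1.1·2.5² = 5.31 m

Phase 2 (constant speed): v₀ = 0.750 m/s, a = 0 m/s².
v = v₀ + at = 0.750 + (0)(16) = 0.750 m/s
Δx = v₀t + ½at² = 0.750·16 + 0.5·0·16² = 12.0 m
Final speed = 0.750 m/s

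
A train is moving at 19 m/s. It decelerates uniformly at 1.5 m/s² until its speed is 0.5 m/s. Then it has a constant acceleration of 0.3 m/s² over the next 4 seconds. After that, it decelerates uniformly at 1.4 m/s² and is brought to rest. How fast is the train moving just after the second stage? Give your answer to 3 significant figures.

1.70 m/s

Phase 1 (decelerating): v₀ = 19.0 m/s, a = -1.5 m/s².
v = v₀ + at → t = (0.5 − 19.0) / -1.5 = 12.3 s
v² = v₀² + 2aΔx → Δx = (0.5² − 19.0²)/(2·-1.5) = 120 m

Phase 2 (accelerating): v₀ = 0.500 m/s, a = 0.3 m/s².
v = v₀ + at = 0.500 + (0.3)(4) = 1.70 m/s
Δx = v₀t + ½at² = 0.500·4 + 0.5·0.3·4² = 4.40 m
Speed at end of phase 2 = 1.70 m/s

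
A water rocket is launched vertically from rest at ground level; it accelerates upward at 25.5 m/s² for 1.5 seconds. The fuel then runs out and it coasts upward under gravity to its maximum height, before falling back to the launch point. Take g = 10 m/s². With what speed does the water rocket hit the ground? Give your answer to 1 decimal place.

45.1 m/s

Phase 1 (powered ascent): v₀ = 0 m/s, a = 25.5 m/s².
v = v₀ + at = 0 + (25.5)(1.5) = 38.2 m/s
Δx = v₀t + ½at² = 0·1.5 + 0.5·25.5·1.5² = 28.7 m

Phase 2 (coasting upward): v₀ = 38.2 m/s, a = -10 m/s².
v = v₀ + at → t = (0 − 38.2) / -10 = 3.83 s
v² = v₀² + 2aΔx → Δx = (0² − 38.2²)/(2·-10) = 73.2 m

Phase 3 (free fall): v₀ = 0 m/s, a = -10 m/s².
Falls 102 m from rest: t = √(2·102/10) = 4.51 s; v = g·t = 45.1 m/s.
Impact speed = 45.1 m/s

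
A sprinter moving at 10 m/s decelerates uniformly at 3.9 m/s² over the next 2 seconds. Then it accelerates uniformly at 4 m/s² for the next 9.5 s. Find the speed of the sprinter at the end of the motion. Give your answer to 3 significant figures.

40.2 m/s

Phase 1 (decelerating): v₀ = 10.0 m/s, a = -3.9 m/s².
v = v₀ + at = 10.0 + (-3.9)(2) = 2.20 m/s
Δx = v₀t + ½at² = 10.0·2 + 0.5·-3.9·2² = 12.2 m

Phase 2 (accelerating): v₀ = 2.20 m/s, a = 4 m/s².
v = v₀ + at = 2.20 + (4)(9.5) = 40.2 m/s
Δx = v₀t + ½at² = 2.20·9.5 + 0.5·4·9.5² = 201 m
Final speed = 40.2 m/s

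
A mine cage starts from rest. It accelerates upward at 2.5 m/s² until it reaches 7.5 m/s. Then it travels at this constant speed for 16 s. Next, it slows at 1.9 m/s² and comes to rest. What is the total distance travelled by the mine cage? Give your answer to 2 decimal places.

146.05 m

Phase 1 (accelerating): v₀ = 0 m/s, a = 2.5 m/s².
v = v₀ + at → t = (7.5 − 0) / 2.5 = 3.00 s
v² = v₀² + 2aΔx → Δx = (7.5² − 0²)/(2·2.5) = 11.2 m

Phase 2 (constant speed): v₀ = 7.50 m/s, a = 0 m/s².
v = v₀ + at = 7.50 + (0)(16) = 7.50 m/s
Δx = v₀t + ½at² = 7.50·16 + 0.5·0·16² = 120 m

Phase 3 (decelerating): v₀ = 7.50 m/s, a = -1.9 m/s².
v = v₀ + at → t = (0 − 7.50) / -1.9 = 3.95 s
v² = v₀² + 2aΔx → Δx = (0² − 7.50²)/(2·-1.9) = 14.8 m
Total distance = 11.2 + 120 + 14.8 = 146 m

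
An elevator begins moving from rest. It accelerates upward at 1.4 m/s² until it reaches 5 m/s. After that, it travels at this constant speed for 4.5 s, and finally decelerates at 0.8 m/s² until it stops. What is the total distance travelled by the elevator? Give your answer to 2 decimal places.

Phase 1 (accelerating): v₀ = 0 m/s, a = 1.4 m/s².
v = v₀ + at → t = (5 − 0) / 1.4 = 3.57 s
v² = v₀² + 2aΔx → Δx = (5² − 0²)/(2·1.4) = 8.93 m

Phase 2 (constant speed): v₀ = 5.00 m/s, a = 0 m/s².
v = v₀ + at = 5.00 + (0)(4.5) = 5.00 m/s
Δx = v₀t + ½at² = 5.00·4.5 + 0.5·0·4.5² = 22.5 m

Phase 3 (decelerating): v₀ = 5.00 m/s, a = -0.8 m/s².
v = v₀ + at → t = (0 − 5.00) / -0.8 = 6.25 s
v² = v₀² + 2aΔx → Δx = (0² − 5.00²)/(2·-0.8) = 15.6 m
Total distance = 8.93 + 22.5 + 15.6 = 47.1 m

47.05 m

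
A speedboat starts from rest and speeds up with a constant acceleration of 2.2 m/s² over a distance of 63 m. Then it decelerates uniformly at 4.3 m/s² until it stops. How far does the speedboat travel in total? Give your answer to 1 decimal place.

Phase 1 (accelerating): v₀ = 0 m/s, a = 2.2 m/s².
v² = v₀² + 2aΔx = 0² + 2·2.2·63 = 277 → v = 16.6 m/s
t = (v − v₀)/a = (16.6 − 0)/2.2 = 7.57 s

Phase 2 (decelerating): v₀ = 16.6 m/s, a = -4.3 m/s².
v = v₀ + at → t = (0 − 16.6) / -4.3 = 3.87 s
v² = v₀² + 2aΔx → Δx = (0² − 16.6²)/(2·-4.3) = 32.2 m
Total distance = 63.0 + 32.2 = 95.2 m

95.2 m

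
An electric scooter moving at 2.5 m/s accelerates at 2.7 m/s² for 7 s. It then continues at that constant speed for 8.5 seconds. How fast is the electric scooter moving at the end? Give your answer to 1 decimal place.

21.4 m/s

Phase 1 (accelerating): v₀ = 2.50 m/s, a = 2.7 m/s².
v = v₀ + at = 2.50 + (2.7)(7) = 21.4 m/s
Δx = v₀t + ½at² = 2.50·7 + 0.5·2.7·7² = 83.7 m

Phase 2 (constant speed): v₀ = 21.4 m/s, a = 0 m/s².
v = v₀ + at = 21.4 + (0)(8.5) = 21.4 m/s
Δx = v₀t + ½at² = 21.4·8.5 + 0.5·0·8.5² = 182 m
Final speed = 21.4 m/s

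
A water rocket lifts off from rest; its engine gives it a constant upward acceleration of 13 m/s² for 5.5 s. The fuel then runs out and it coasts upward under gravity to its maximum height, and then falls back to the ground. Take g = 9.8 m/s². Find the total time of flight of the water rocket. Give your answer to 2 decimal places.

22.46 s

Phase 1 (powered ascent): v₀ = 0 m/s, a = 13 m/s².
v = v₀ + at = 0 + (13)(5.5) = 71.5 m/s
Δx = v₀t + ½at² = 0·5.5 + 0.5·13·5.5² = 197 m

Phase 2 (coasting upward): v₀ = 71.5 m/s, a = -9.8 m/s².
v = v₀ + at → t = (0 − 71.5) / -9.8 = 7.30 s
v² = v₀² + 2aΔx → Δx = (0² − 71.5²)/(2·-9.8) = 261 m

Phase 3 (free fall): v₀ = 0 m/s, a = -9.8 m/s².
Falls 457 m from rest: t = √(2·457/9.8) = 9.66 s; v = g·t = 94.7 m/s.
Total time = 5.50 + 7.30 + 9.66 = 22.5 s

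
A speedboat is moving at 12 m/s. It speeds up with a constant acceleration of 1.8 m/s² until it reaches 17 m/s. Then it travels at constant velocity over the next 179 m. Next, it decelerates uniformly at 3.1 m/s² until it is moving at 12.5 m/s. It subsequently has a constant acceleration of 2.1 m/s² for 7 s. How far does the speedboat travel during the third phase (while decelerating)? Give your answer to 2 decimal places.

Phase 1 (accelerating): v₀ = 12.0 m/s, a = 1.8 m/s².
v = v₀ + at → t = (17 − 12.0) / 1.8 = 2.78 s
v² = v₀² + 2aΔx → Δx = (17² − 12.0²)/(2·1.8) = 40.3 m

Phase 2 (constant speed): v₀ = 17.0 m/s, a = 0 m/s².
Constant speed: t = d/v = 179/17.0 = 10.5 s

Phase 3 (decelerating): v₀ = 17.0 m/s, a = -3.1 m/s².
v = v₀ + at → t = (12.5 − 17.0) / -3.1 = 1.45 s
v² = v₀² + 2aΔx → Δx = (12.5² − 17.0²)/(2·-3.1) = 21.4 m
Distance in phase 3 = 21.4 m

21.41 m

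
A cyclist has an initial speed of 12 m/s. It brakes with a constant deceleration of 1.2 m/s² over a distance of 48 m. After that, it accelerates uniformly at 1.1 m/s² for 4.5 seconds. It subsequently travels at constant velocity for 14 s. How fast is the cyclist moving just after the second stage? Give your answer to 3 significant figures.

Phase 1 (decelerating): v₀ = 12.0 m/s, a = -1.2 m/s².
v² = v₀² + 2aΔx = 12.0² + 2·-1.2·48 = 28.8 → v = 5.37 m/s
t = (v − v₀)/a = (5.37 − 12.0)/-1.2 = 5.53 s

Phase 2 (accelerating): v₀ = 5.37 m/s, a = 1.1 m/s².
v = v₀ + at = 5.37 + (1.1)(4.5) = 10.3 m/s
Δx = v₀t + ½at² = 5.37·4.5 + 0.5·1.1·4.5² = 35.3 m
Speed at end of phase 2 = 10.3 m/s

10.3 m/s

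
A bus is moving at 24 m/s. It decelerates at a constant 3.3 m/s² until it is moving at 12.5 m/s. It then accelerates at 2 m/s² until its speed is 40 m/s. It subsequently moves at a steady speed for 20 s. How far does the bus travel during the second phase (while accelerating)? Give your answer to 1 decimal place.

Phase 1 (decelerating): v₀ = 24.0 m/s, a = -3.3 m/s².
v = v₀ + at → t = (12.5 − 24.0) / -3.3 = 3.48 s
v² = v₀² + 2aΔx → Δx = (12.5² − 24.0²)/(2·-3.3) = 63.6 m

Phase 2 (accelerating): v₀ = 12.5 m/s, a = 2 m/s².
v = v₀ + at → t = (40 − 12.5) / 2 = 13.8 s
v² = v₀² + 2aΔx → Δx = (40² − 12.5²)/(2·2) = 361 m
Distance in phase 2 = 361 m

360.9 m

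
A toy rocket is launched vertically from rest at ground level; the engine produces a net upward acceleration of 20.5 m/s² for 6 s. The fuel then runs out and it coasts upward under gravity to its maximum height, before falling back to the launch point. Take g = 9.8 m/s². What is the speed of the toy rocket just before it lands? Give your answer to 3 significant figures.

150 m/s

Phase 1 (powered ascent): v₀ = 0 m/s, a = 20.5 m/s².
v = v₀ + at = 0 + (20.5)(6) = 123 m/s
Δx = v₀t + ½at² = 0·6 + 0.5·20.5·6² = 369 m

Phase 2 (coasting upward): v₀ = 123 m/s, a = -9.8 m/s².
v = v₀ + at → t = (0 − 123) / -9.8 = 12.6 s
v² = v₀² + 2aΔx → Δx = (0² − 123²)/(2·-9.8) = 772 m

Phase 3 (free fall): v₀ = 0 m/s, a = -9.8 m/s².
Falls 1140 m from rest: t = √(2·1140/9.8) = 15.3 s; v = g·t = 150 m/s.
Impact speed = 150 m/s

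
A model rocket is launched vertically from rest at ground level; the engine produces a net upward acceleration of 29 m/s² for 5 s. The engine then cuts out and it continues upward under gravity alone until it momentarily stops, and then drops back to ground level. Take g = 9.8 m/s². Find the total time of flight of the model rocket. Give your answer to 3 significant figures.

Phase 1 (powered ascent): v₀ = 0 m/s, a = 29 m/s².
v = v₀ + at = 0 + (29)(5) = 145 m/s
Δx = v₀t + ½at² = 0·5 + 0.5·29·5² = 362 m

Phase 2 (coasting upward): v₀ = 145 m/s, a = -9.8 m/s².
v = v₀ + at → t = (0 − 145) / -9.8 = 14.8 s
v² = v₀² + 2aΔx → Δx = (0² − 145²)/(2·-9.8) = 1070 m

Phase 3 (free fall): v₀ = 0 m/s, a = -9.8 m/s².
Falls 1440 m from rest: t = √(2·1440/9.8) = 17.1 s; v = g·t = 168 m/s.
Total time = 5.00 + 14.8 + 17.1 = 36.9 s

36.9 s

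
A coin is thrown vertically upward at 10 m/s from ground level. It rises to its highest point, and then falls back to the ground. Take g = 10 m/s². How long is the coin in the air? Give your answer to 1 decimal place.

Phase 1 (rising): v₀ = 10.0 m/s, a = -10 m/s².
v = v₀ + at → t = (0 − 10.0) / -10 = 1.00 s
v² = v₀² + 2aΔx → Δx = (0² − 10.0²)/(2·-10) = 5.00 m

Phase 2 (falling): v₀ = 0 m/s, a = -10 m/s².
Falls 5.00 m from rest: t = √(2·5.00/10) = 1.00 s; v = g·t = 10.0 m/s.
Total time = 1.00 + 1.00 = 2.00 s

2.0 s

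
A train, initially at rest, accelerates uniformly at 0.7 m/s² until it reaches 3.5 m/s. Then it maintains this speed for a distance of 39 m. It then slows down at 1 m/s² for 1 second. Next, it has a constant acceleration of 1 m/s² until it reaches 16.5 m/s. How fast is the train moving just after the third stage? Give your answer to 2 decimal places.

Phase 1 (accelerating): v₀ = 0 m/s, a = 0.7 m/s².
v = v₀ + at → t = (3.5 − 0) / 0.7 = 5.00 s
v² = v₀² + 2aΔx → Δx = (3.5² − 0²)/(2·0.7) = 8.75 m

Phase 2 (constant speed): v₀ = 3.50 m/s, a = 0 m/s².
Constant speed: t = d/v = 39/3.50 = 11.1 s

Phase 3 (decelerating): v₀ = 3.50 m/s, a = -1 m/s².
v = v₀ + at = 3.50 + (-1)(1) = 2.50 m/s
Δx = v₀t + ½at² = 3.50·1 + 0.5·-1·1² = 3.00 m
Speed at end of phase 3 = 2.50 m/s

2.50 m/s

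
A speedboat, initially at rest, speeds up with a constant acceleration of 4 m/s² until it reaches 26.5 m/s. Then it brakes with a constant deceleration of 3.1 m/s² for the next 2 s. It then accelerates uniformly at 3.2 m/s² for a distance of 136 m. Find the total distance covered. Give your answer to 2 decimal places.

Phase 1 (accelerating): v₀ = 0 m/s, a = 4 m/s².
v = v₀ + at → t = (26.5 − 0) / 4 = 6.62 s
v² = v₀² + 2aΔx → Δx = (26.5² − 0²)/(2·4) = 87.8 m

Phase 2 (decelerating): v₀ = 26.5 m/s, a = -3.1 m/s².
v = v₀ + at = 26.5 + (-3.1)(2) = 20.3 m/s
Δx = v₀t + ½at² = 26.5·2 + 0.5·-3.1·2² = 46.8 m

Phase 3 (accelerating): v₀ = 20.3 m/s, a = 3.2 m/s².
v² = v₀² + 2aΔx = 20.3² + 2·3.2·136 = 1280 → v = 35.8 m/s
t = (v − v₀)/a = (35.8 − 20.3)/3.2 = 4.85 s
Total distance = 87.8 + 46.8 + 136 = 271 m

270.58 m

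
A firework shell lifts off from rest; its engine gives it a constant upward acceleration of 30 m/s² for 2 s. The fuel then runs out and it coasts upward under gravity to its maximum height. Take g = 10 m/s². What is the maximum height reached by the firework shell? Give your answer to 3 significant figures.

240 m

Phase 1 (powered ascent): v₀ = 0 m/s, a = 30 m/s².
v = v₀ + at = 0 + (30)(2) = 60.0 m/s
Δx = v₀t + ½at² = 0·2 + 0.5·30·2² = 60.0 m

Phase 2 (coasting upward): v₀ = 60.0 m/s, a = -10 m/s².
v = v₀ + at → t = (0 − 60.0) / -10 = 6.00 s
v² = v₀² + 2aΔx → Δx = (0² − 60.0²)/(2·-10) = 180 m
Maximum height = 60.0 + 180 = 240 m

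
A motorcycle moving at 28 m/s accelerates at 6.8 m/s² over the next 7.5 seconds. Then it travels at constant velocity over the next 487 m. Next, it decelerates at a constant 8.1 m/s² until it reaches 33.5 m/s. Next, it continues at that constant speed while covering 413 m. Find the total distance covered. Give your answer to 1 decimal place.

Phase 1 (accelerating): v₀ = 28.0 m/s, a = 6.8 m/s².
v = v₀ + at = 28.0 + (6.8)(7.5) = 79.0 m/s
Δx = v₀t + ½at² = 28.0·7.5 + 0.5·6.8·7.5² = 401 m

Phase 2 (constant speed): v₀ = 79.0 m/s, a = 0 m/s².
Constant speed: t = d/v = 487/79.0 = 6.16 s

Phase 3 (decelerating): v₀ = 79.0 m/s, a = -8.1 m/s².
v = v₀ + at → t = (33.5 − 79.0) / -8.1 = 5.62 s
v² = v₀² + 2aΔx → Δx = (33.5² − 79.0²)/(2·-8.1) = 316 m

Phase 4 (constant speed): v₀ = 33.5 m/s, a = 0 m/s².
Constant speed: t = d/v = 413/33.5 = 12.3 s
Total distance = 401 + 487 + 316 + 413 = 1620 m

1617.2 m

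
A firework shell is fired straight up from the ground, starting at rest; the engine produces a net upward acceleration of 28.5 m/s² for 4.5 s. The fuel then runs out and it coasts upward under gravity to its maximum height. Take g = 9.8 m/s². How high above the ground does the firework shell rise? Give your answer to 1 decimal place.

Phase 1 (powered ascent): v₀ = 0 m/s, a = 28.5 m/s².
v = v₀ + at = 0 + (28.5)(4.5) = 128 m/s
Δx = v₀t + ½at² = 0·4.5 + 0.5·28.5·4.5² = 289 m

Phase 2 (coasting upward): v₀ = 128 m/s, a = -9.8 m/s².
v = v₀ + at → t = (0 − 128) / -9.8 = 13.1 s
v² = v₀² + 2aΔx → Δx = (0² − 128²)/(2·-9.8) = 839 m
Maximum height = 289 + 839 = 1130 m

1127.7 m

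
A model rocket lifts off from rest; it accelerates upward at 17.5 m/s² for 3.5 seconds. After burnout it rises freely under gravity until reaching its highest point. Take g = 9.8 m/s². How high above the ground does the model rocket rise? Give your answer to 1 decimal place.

Phase 1 (powered ascent): v₀ = 0 m/s, a = 17.5 m/s².
v = v₀ + at = 0 + (17.5)(3.5) = 61.2 m/s
Δx = v₀t + ½at² = 0·3.5 + 0.5·17.5·3.5² = 107 m

Phase 2 (coasting upward): v₀ = 61.2 m/s, a = -9.8 m/s².
v = v₀ + at → t = (0 − 61.2) / -9.8 = 6.25 s
v² = v₀² + 2aΔx → Δx = (0² − 61.2²)/(2·-9.8) = 191 m
Maximum height = 107 + 191 = 299 m

298.6 m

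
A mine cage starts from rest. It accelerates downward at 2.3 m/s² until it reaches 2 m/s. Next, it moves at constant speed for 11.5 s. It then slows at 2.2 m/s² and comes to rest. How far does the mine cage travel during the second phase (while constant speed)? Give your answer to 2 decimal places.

Phase 1 (accelerating): v₀ = 0 m/s, a = 2.3 m/s².
v = v₀ + at → t = (2 − 0) / 2.3 = 0.870 s
v² = v₀² + 2aΔx → Δx = (2² − 0²)/(2·2.3) = 0.870 m

Phase 2 (constant speed): v₀ = 2.00 m/s, a = 0 m/s².
v = v₀ + at = 2.00 + (0)(11.5) = 2.00 m/s
Δx = v₀t + ½at² = 2.00·11.5 + 0.5·0·11.5² = 23.0 m
Distance in phase 2 = 23.0 m

23.00 m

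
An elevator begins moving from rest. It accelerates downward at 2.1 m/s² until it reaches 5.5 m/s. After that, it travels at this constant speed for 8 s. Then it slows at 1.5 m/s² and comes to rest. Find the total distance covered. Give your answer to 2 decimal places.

Phase 1 (accelerating): v₀ = 0 m/s, a = 2.1 m/s².
v = v₀ + at → t = (5.5 − 0) / 2.1 = 2.62 s
v² = v₀² + 2aΔx → Δx = (5.5² − 0²)/(2·2.1) = 7.20 m

Phase 2 (constant speed): v₀ = 5.50 m/s, a = 0 m/s².
v = v₀ + at = 5.50 + (0)(8) = 5.50 m/s
Δx = v₀t + ½at² = 5.50·8 + 0.5·0·8² = 44.0 m

Phase 3 (decelerating): v₀ = 5.50 m/s, a = -1.5 m/s².
v = v₀ + at → t = (0 − 5.50) / -1.5 = 3.67 s
v² = v₀² + 2aΔx → Δx = (0² − 5.50²)/(2·-1.5) = 10.1 m
Total distance = 7.20 + 44.0 + 10.1 = 61.3 m

61.29 m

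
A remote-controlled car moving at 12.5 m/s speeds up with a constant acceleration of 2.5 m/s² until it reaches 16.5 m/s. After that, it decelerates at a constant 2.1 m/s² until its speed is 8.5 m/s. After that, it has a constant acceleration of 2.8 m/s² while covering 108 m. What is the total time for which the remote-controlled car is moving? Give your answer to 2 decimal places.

Phase 1 (accelerating): v₀ = 12.5 m/s, a = 2.5 m/s².
v = v₀ + at → t = (16.5 − 12.5) / 2.5 = 1.60 s
v² = v₀² + 2aΔx → Δx = (16.5² − 12.5²)/(2·2.5) = 23.2 m

Phase 2 (decelerating): v₀ = 16.5 m/s, a = -2.1 m/s².
v = v₀ + at → t = (8.5 − 16.5) / -2.1 = 3.81 s
v² = v₀² + 2aΔx → Δx = (8.5² − 16.5²)/(2·-2.1) = 47.6 m

Phase 3 (accelerating): v₀ = 8.50 m/s, a = 2.8 m/s².
v² = v₀² + 2aΔx = 8.50² + 2·2.8·108 = 677 → v = 26.0 m/s
t = (v − v₀)/a = (26.0 − 8.50)/2.8 = 6.26 s
Total time = 1.60 + 3.81 + 6.26 = 11.7 s

11.67 s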